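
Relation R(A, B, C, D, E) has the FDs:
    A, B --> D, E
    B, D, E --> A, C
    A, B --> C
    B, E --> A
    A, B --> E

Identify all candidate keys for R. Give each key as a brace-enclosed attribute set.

{A, B}, {B, E}

{B} never appears on the right of any FD, so every key must include it.
Closure of {A, B} is {A, B, C, D, E}, the whole schema; {A, B} is a candidate key.
Closure of {B, E} is {A, B, C, D, E}, the whole schema; {B, E} is a candidate key.
Any other superkey properly contains one of these, so there are no further candidate keys.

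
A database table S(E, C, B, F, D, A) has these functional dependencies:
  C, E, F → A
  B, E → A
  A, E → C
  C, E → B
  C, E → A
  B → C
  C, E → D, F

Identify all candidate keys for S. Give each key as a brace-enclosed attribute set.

No FD produces {E}, so it must be in every candidate key.
{A, E}⁺ = {A, B, C, D, E, F}, which is every attribute, so {A, E} is a candidate key.
{B, E}⁺ = {A, B, C, D, E, F}, which is every attribute, so {B, E} is a candidate key.
{C, E}⁺ = {A, B, C, D, E, F}, which is every attribute, so {C, E} is a candidate key.
Any other superkey properly contains one of these, so there are no further candidate keys.

{A, E}, {B, E}, {C, E}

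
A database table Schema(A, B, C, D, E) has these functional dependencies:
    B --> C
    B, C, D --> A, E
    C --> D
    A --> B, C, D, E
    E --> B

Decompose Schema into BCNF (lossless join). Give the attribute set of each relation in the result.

{A, B, C, E}; {C, D}

Candidate keys of the original relation: {A}, {B}, {E}.
In {A, B, C, D, E}, {C} is not a superkey ({C}⁺ restricted to this set is {C, D}), so split on C --> D into {C, D} and {A, B, C, E}.
{C, D} is in BCNF.
{A, B, C, E} is in BCNF.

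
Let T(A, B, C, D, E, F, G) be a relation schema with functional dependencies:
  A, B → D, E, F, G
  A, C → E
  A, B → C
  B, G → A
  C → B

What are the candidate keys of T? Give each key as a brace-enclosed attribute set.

{A, B}, {A, C}, {B, G}, {C, G}

{A, B}⁺ = {A, B, C, D, E, F, G} — all of the relation — so {A, B} is a candidate key.
{A, C}⁺ = {A, B, C, D, E, F, G} — all of the relation — so {A, C} is a candidate key.
{B, G}⁺ = {A, B, C, D, E, F, G} — all of the relation — so {B, G} is a candidate key.
{C, G}⁺ = {A, B, C, D, E, F, G} — all of the relation — so {C, G} is a candidate key.
Any other superkey properly contains one of these, so there are no further candidate keys.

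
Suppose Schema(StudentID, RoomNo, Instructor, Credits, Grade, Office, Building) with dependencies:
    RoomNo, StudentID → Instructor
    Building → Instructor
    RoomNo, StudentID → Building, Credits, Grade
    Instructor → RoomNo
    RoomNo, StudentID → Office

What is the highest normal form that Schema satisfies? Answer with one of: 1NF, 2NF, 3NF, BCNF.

Candidate keys: {Building, StudentID}, {Instructor, StudentID}, {RoomNo, StudentID}. Prime attributes: {Building, Instructor, RoomNo, StudentID}.
For Building → Instructor we have {Building}⁺ = {Building, Instructor, RoomNo}; {Building} is not a superkey, so BCNF fails.
Its right-hand attributes {Instructor} are all prime, as are those of every other non-superkey FD — the relation is in 3NF.

3NF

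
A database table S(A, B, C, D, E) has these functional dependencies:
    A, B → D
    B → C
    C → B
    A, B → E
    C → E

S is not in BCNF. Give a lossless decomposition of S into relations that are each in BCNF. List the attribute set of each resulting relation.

{A, B, D}; {B, C, E}

Candidate keys of the original relation: {A, B}, {A, C}.
Within {A, B, C, D, E}: {B}⁺ ∩ {A, B, C, D, E} = {B, C, E}, not the whole set, so B → C, E violates BCNF; decompose into {B, C, E} and {A, B, D}.
{B, C, E} has no BCNF violation.
{A, B, D} has no BCNF violation.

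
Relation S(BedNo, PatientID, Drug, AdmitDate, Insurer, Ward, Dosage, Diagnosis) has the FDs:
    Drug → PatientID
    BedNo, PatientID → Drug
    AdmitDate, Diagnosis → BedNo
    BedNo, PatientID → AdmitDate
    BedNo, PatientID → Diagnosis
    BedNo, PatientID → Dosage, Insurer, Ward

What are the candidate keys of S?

{AdmitDate, Diagnosis, Drug}, {AdmitDate, Diagnosis, PatientID}, {BedNo, Drug}, {BedNo, PatientID}

{BedNo, Drug}⁺ = {AdmitDate, BedNo, Diagnosis, Dosage, Drug, Insurer, PatientID, Ward} — all of the relation — so {BedNo, Drug} is a candidate key.
{BedNo, PatientID}⁺ = {AdmitDate, BedNo, Diagnosis, Dosage, Drug, Insurer, PatientID, Ward} — all of the relation — so {BedNo, PatientID} is a candidate key.
{AdmitDate, Diagnosis, Drug}⁺ = {AdmitDate, BedNo, Diagnosis, Dosage, Drug, Insurer, PatientID, Ward} — all of the relation — so {AdmitDate, Diagnosis, Drug} is a candidate key.
{AdmitDate, Diagnosis, PatientID}⁺ = {AdmitDate, BedNo, Diagnosis, Dosage, Drug, Insurer, PatientID, Ward} — all of the relation — so {AdmitDate, Diagnosis, PatientID} is a candidate key.
No proper subset of any of these is a key, and no other minimal superkey exists.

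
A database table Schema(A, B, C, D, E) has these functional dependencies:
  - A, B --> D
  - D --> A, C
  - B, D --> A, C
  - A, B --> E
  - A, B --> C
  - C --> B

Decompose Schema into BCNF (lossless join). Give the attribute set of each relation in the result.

{A, C, D, E}; {B, C}

Candidate keys of the original relation: {A, B}, {A, C}, {D}.
In {A, B, C, D, E}, {C} is not a superkey ({C}⁺ restricted to this set is {B, C}), so split on C --> B into {B, C} and {A, C, D, E}.
{B, C} has no BCNF violation.
{A, C, D, E} has no BCNF violation.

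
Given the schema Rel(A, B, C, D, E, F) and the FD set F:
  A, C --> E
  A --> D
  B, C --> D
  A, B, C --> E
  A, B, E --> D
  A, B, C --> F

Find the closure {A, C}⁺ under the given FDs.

Start with {A, C}.
A, C --> E applies; add {E} → now {A, C, E}.
A --> D applies; add {D} → now {A, C, D, E}.
No further FD applies.

{A, C, D, E}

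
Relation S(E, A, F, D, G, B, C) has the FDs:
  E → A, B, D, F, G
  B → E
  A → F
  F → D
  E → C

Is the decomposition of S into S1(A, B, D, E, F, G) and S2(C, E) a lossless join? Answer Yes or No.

Yes

S1 ∩ S2 = {E}; its closure under F is {A, B, C, D, E, F, G}.
S1 is contained in that closure, so S1 ∩ S2 → S1 holds and the join is lossless.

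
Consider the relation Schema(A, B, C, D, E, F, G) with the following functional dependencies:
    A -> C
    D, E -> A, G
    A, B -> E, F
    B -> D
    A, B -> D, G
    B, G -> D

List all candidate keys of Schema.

{A, B}, {B, E}

{B} never appears on the right of any FD, so every key must include it.
Closure of {A, B} is {A, B, C, D, E, F, G}, the whole schema; {A, B} is a candidate key.
Closure of {B, E} is {A, B, C, D, E, F, G}, the whole schema; {B, E} is a candidate key.
No proper subset of any of these is a key, and no other minimal superkey exists.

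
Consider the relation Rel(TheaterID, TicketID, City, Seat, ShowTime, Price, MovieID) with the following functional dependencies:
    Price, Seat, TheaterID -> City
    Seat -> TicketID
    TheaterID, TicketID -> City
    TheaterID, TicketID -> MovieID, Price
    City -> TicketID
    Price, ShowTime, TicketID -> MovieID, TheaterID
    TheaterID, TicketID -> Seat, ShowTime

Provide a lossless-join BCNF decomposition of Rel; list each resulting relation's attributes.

Candidate keys of the original relation: {City, Price, ShowTime}, {City, TheaterID}, {Price, Seat, ShowTime}, {Price, ShowTime, TicketID}, {Seat, TheaterID}, {TheaterID, TicketID}.
In {City, MovieID, Price, Seat, ShowTime, TheaterID, TicketID}, {Seat} is not a superkey ({Seat}⁺ restricted to this set is {Seat, TicketID}), so split on Seat -> TicketID into {Seat, TicketID} and {City, MovieID, Price, Seat, ShowTime, TheaterID}.
{Seat, TicketID} has no BCNF violation.
{City, MovieID, Price, Seat, ShowTime, TheaterID} has no BCNF violation.

{City, MovieID, Price, Seat, ShowTime, TheaterID}; {Seat, TicketID}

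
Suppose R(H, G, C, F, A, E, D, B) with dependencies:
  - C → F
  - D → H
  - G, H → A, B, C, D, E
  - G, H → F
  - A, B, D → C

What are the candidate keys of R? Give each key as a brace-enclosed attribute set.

{D, G}, {G, H}

No FD produces {G}, so it must be in every candidate key.
{D, G}⁺ = {A, B, C, D, E, F, G, H}, which is every attribute, so {D, G} is a candidate key.
{G, H}⁺ = {A, B, C, D, E, F, G, H}, which is every attribute, so {G, H} is a candidate key.
These are minimal and exhaustive — every other superkey contains one of them.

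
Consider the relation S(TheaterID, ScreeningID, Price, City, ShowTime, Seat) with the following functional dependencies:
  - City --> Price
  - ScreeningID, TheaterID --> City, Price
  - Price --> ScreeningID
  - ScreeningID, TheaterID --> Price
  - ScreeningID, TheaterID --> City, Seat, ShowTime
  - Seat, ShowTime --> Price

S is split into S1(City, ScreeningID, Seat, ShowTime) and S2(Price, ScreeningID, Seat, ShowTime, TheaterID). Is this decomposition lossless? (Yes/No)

No

The shared attributes are {ScreeningID, Seat, ShowTime} and {ScreeningID, Seat, ShowTime}⁺ = {Price, ScreeningID, Seat, ShowTime}.
The closure covers neither S1 nor S2 entirely; the join is not lossless.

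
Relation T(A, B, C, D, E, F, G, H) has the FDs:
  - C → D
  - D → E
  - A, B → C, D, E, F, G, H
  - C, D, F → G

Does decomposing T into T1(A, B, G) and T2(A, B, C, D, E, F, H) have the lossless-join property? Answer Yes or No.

Yes

Common attributes: {A, B}; their closure is {A, B, C, D, E, F, G, H}.
Since T1 ⊆ {A, B, C, D, E, F, G, H}, the intersection is a superkey of T1; the decomposition is lossless.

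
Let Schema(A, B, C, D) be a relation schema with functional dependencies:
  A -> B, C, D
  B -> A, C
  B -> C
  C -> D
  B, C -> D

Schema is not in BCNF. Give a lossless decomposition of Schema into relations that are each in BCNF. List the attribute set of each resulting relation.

Candidate keys of the original relation: {A}, {B}.
Within {A, B, C, D}: {C}⁺ ∩ {A, B, C, D} = {C, D}, not the whole set, so C -> D violates BCNF; decompose into {C, D} and {A, B, C}.
{C, D} has no BCNF violation.
{A, B, C} has no BCNF violation.

{A, B, C}; {C, D}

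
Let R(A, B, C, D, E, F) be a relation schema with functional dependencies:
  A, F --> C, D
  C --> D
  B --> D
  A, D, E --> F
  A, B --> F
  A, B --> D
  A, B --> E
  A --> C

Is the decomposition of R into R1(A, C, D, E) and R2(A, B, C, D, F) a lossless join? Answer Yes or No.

The shared attributes are {A, C, D} and {A, C, D}⁺ = {A, C, D}.
R1 ⊄ {A, C, D} and R2 ⊄ {A, C, D}, so the split is lossy.

No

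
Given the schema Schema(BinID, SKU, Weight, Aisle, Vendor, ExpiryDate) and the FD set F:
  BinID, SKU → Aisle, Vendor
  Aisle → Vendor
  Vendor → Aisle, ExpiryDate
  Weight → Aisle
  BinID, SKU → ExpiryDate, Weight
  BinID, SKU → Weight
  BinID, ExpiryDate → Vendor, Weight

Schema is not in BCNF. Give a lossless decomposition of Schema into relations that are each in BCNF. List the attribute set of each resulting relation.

{Aisle, ExpiryDate, Vendor}; {Aisle, Weight}; {BinID, SKU, Weight}

Candidate key of the original relation: {BinID, SKU}.
Within {Aisle, BinID, ExpiryDate, SKU, Vendor, Weight}: {Aisle}⁺ ∩ {Aisle, BinID, ExpiryDate, SKU, Vendor, Weight} = {Aisle, ExpiryDate, Vendor}, not the whole set, so Aisle → ExpiryDate, Vendor violates BCNF; decompose into {Aisle, ExpiryDate, Vendor} and {Aisle, BinID, SKU, Weight}.
{Aisle, ExpiryDate, Vendor} has no BCNF violation.
Within {Aisle, BinID, SKU, Weight}: {Weight}⁺ ∩ {Aisle, BinID, SKU, Weight} = {Aisle, Weight}, not the whole set, so Weight → Aisle violates BCNF; decompose into {Aisle, Weight} and {BinID, SKU, Weight}.
{Aisle, Weight} has no BCNF violation.
{BinID, SKU, Weight} has no BCNF violation.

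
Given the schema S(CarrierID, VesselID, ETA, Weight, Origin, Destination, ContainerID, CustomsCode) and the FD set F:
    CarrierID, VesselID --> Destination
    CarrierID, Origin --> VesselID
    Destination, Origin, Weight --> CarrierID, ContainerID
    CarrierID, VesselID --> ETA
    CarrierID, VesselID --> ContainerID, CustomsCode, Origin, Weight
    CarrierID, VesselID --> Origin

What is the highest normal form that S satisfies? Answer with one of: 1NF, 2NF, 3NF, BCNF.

BCNF

Candidate keys: {CarrierID, Origin}, {CarrierID, VesselID}, {Destination, Origin, Weight}. Prime attributes: {CarrierID, Destination, Origin, VesselID, Weight}.
Every FD has a superkey on the left, so the relation is in BCNF.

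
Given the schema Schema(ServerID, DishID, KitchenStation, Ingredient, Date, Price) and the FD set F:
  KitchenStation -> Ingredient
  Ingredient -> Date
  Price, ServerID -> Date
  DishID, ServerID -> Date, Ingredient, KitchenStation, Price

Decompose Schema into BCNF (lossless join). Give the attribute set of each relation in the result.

{Date, Ingredient}; {DishID, KitchenStation, Price, ServerID}; {Ingredient, KitchenStation}

Candidate key of the original relation: {DishID, ServerID}.
Within {Date, DishID, Ingredient, KitchenStation, Price, ServerID}: {KitchenStation}⁺ ∩ {Date, DishID, Ingredient, KitchenStation, Price, ServerID} = {Date, Ingredient, KitchenStation}, not the whole set, so KitchenStation -> Date, Ingredient violates BCNF; decompose into {Date, Ingredient, KitchenStation} and {DishID, KitchenStation, Price, ServerID}.
Within {Date, Ingredient, KitchenStation}: {Ingredient}⁺ ∩ {Date, Ingredient, KitchenStation} = {Date, Ingredient}, not the whole set, so Ingredient -> Date violates BCNF; decompose into {Date, Ingredient} and {Ingredient, KitchenStation}.
{Date, Ingredient} is in BCNF.
{Ingredient, KitchenStation} is in BCNF.
{DishID, KitchenStation, Price, ServerID} is in BCNF.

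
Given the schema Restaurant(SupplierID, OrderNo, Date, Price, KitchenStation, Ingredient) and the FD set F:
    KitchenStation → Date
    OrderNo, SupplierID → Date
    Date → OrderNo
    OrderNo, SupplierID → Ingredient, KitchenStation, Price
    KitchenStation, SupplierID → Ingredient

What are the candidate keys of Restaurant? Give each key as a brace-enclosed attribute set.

{SupplierID} never appears on the right of any FD, so every key must include it.
{Date, SupplierID} is a candidate key since {Date, SupplierID}⁺ = {Date, Ingredient, KitchenStation, OrderNo, Price, SupplierID} covers every attribute.
{KitchenStation, SupplierID} is a candidate key since {KitchenStation, SupplierID}⁺ = {Date, Ingredient, KitchenStation, OrderNo, Price, SupplierID} covers every attribute.
{OrderNo, SupplierID} is a candidate key since {OrderNo, SupplierID}⁺ = {Date, Ingredient, KitchenStation, OrderNo, Price, SupplierID} covers every attribute.
No proper subset of any of these is a key, and no other minimal superkey exists.

{Date, SupplierID}, {KitchenStation, SupplierID}, {OrderNo, SupplierID}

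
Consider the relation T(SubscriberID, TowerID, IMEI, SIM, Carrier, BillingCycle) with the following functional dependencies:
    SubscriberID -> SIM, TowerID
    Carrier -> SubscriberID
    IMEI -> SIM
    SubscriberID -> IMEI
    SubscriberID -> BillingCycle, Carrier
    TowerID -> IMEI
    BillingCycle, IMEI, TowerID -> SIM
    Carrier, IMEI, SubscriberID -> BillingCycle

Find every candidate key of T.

{Carrier} is a candidate key since {Carrier}⁺ = {BillingCycle, Carrier, IMEI, SIM, SubscriberID, TowerID} covers every attribute.
{SubscriberID} is a candidate key since {SubscriberID}⁺ = {BillingCycle, Carrier, IMEI, SIM, SubscriberID, TowerID} covers every attribute.
Any other superkey properly contains one of these, so there are no further candidate keys.

{Carrier}, {SubscriberID}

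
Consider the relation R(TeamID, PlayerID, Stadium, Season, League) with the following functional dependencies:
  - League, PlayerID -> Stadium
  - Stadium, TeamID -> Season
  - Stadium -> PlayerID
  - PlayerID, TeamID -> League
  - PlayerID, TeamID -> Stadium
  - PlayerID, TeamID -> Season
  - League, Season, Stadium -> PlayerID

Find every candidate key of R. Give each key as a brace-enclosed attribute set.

{PlayerID, TeamID}, {Stadium, TeamID}

Attributes never on any right-hand side: {TeamID} — every candidate key must contain it.
Closure of {PlayerID, TeamID} is {League, PlayerID, Season, Stadium, TeamID}, the whole schema; {PlayerID, TeamID} is a candidate key.
Closure of {Stadium, TeamID} is {League, PlayerID, Season, Stadium, TeamID}, the whole schema; {Stadium, TeamID} is a candidate key.
No proper subset of any of these is a key, and no other minimal superkey exists.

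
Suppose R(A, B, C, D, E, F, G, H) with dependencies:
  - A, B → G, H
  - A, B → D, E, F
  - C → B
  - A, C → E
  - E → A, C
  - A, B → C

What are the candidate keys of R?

{E}⁺ = {A, B, C, D, E, F, G, H} — all of the relation — so {E} is a candidate key.
{A, B}⁺ = {A, B, C, D, E, F, G, H} — all of the relation — so {A, B} is a candidate key.
{A, C}⁺ = {A, B, C, D, E, F, G, H} — all of the relation — so {A, C} is a candidate key.
Any other superkey properly contains one of these, so there are no further candidate keys.

{A, B}, {A, C}, {E}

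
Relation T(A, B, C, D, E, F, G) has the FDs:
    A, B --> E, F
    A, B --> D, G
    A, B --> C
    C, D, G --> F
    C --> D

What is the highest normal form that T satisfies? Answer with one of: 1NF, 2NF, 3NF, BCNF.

2NF

Candidate key: {A, B}. Prime attributes: {A, B}.
For C, D, G --> F we have {C, D, G}⁺ = {C, D, F, G}; {C, D, G} is not a superkey, so BCNF fails.
C, D, G --> F determines the non-prime attribute {F} from a non-superkey — 3NF is violated.
No proper subset of a key has a non-prime attribute in its closure, so there is no partial dependency; 2NF holds.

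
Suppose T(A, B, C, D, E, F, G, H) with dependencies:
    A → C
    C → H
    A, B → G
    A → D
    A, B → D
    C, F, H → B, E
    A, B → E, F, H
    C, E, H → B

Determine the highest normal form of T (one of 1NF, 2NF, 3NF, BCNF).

1NF

Candidate keys: {A, B}, {A, E}, {A, F}. Prime attributes: {A, B, E, F}.
A → C breaks BCNF: {A}⁺ = {A, C, D, H}, so {A} is not a superkey.
A → C has non-prime {C} on the right and a non-superkey on the left, so 3NF fails.
{A} is a proper subset of the key {A, B}, and {A}⁺ contains the non-prime attributes {C, D, H} — a partial dependency, so 2NF is violated.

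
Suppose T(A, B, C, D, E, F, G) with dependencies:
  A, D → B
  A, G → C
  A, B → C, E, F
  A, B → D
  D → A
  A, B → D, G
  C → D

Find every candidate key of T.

{A, B}, {A, G}, {C}, {D}

{C}⁺ = {A, B, C, D, E, F, G}, which is every attribute, so {C} is a candidate key.
{D}⁺ = {A, B, C, D, E, F, G}, which is every attribute, so {D} is a candidate key.
{A, B}⁺ = {A, B, C, D, E, F, G}, which is every attribute, so {A, B} is a candidate key.
{A, G}⁺ = {A, B, C, D, E, F, G}, which is every attribute, so {A, G} is a candidate key.
No proper subset of any of these is a key, and no other minimal superkey exists.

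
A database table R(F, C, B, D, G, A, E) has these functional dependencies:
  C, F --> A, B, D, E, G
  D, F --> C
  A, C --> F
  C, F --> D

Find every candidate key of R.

{A, C}, {C, F}, {D, F}

{A, C}⁺ = {A, B, C, D, E, F, G}, which is every attribute, so {A, C} is a candidate key.
{C, F}⁺ = {A, B, C, D, E, F, G}, which is every attribute, so {C, F} is a candidate key.
{D, F}⁺ = {A, B, C, D, E, F, G}, which is every attribute, so {D, F} is a candidate key.
No proper subset of any of these is a key, and no other minimal superkey exists.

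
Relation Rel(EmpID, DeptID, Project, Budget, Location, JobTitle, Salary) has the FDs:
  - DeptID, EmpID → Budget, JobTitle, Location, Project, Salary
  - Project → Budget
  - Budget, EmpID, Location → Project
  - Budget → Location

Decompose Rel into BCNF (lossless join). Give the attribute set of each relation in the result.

{Budget, Location}; {Budget, Project}; {DeptID, EmpID, JobTitle, Project, Salary}

Candidate key of the original relation: {DeptID, EmpID}.
Within {Budget, DeptID, EmpID, JobTitle, Location, Project, Salary}: {Project}⁺ ∩ {Budget, DeptID, EmpID, JobTitle, Location, Project, Salary} = {Budget, Location, Project}, not the whole set, so Project → Budget, Location violates BCNF; decompose into {Budget, Location, Project} and {DeptID, EmpID, JobTitle, Project, Salary}.
Within {Budget, Location, Project}: {Budget}⁺ ∩ {Budget, Location, Project} = {Budget, Location}, not the whole set, so Budget → Location violates BCNF; decompose into {Budget, Location} and {Budget, Project}.
{Budget, Location} is in BCNF.
{Budget, Project} is in BCNF.
{DeptID, EmpID, JobTitle, Project, Salary} is in BCNF.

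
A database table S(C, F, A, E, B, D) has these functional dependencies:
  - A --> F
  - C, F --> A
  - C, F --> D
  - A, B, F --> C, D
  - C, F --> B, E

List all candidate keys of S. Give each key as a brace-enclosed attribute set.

{A, B}, {A, C}, {C, F}

{A, B} is a candidate key since {A, B}⁺ = {A, B, C, D, E, F} covers every attribute.
{A, C} is a candidate key since {A, C}⁺ = {A, B, C, D, E, F} covers every attribute.
{C, F} is a candidate key since {C, F}⁺ = {A, B, C, D, E, F} covers every attribute.
These are minimal and exhaustive — every other superkey contains one of them.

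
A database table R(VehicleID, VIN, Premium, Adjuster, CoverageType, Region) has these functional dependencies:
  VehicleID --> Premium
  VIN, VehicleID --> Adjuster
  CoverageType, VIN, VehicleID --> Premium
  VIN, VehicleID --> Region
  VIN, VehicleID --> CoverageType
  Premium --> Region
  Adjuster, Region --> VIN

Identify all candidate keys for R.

{Adjuster, VehicleID}, {VIN, VehicleID}

No FD produces {VehicleID}, so it must be in every candidate key.
{Adjuster, VehicleID} is a candidate key since {Adjuster, VehicleID}⁺ = {Adjuster, CoverageType, Premium, Region, VIN, VehicleID} covers every attribute.
{VIN, VehicleID} is a candidate key since {VIN, VehicleID}⁺ = {Adjuster, CoverageType, Premium, Region, VIN, VehicleID} covers every attribute.
These are minimal and exhaustive — every other superkey contains one of them.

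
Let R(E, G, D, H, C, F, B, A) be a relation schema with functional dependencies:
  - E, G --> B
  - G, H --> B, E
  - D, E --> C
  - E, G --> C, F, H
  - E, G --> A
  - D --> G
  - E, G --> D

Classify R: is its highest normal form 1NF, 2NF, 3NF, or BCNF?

Candidate keys: {D, E}, {D, H}, {E, G}, {G, H}. Prime attributes: {D, E, G, H}.
D --> G breaks BCNF: {D}⁺ = {D, G}, so {D} is not a superkey.
Its right-hand attributes {G} are all prime, as are those of every other non-superkey FD — the relation is in 3NF.

3NF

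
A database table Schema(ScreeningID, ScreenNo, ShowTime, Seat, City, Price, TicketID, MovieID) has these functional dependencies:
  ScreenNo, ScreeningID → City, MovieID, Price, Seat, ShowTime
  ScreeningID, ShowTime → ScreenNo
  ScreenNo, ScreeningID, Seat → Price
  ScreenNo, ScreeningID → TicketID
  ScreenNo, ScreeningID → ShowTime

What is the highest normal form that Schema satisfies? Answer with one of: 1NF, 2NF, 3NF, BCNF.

BCNF

Candidate keys: {ScreenNo, ScreeningID}, {ScreeningID, ShowTime}. Prime attributes: {ScreenNo, ScreeningID, ShowTime}.
Every FD has a superkey on the left, so the relation is in BCNF.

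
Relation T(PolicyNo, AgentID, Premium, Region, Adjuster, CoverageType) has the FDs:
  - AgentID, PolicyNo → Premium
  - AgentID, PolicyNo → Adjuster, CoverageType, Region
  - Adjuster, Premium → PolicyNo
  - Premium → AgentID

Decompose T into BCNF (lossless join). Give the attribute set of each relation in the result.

{Adjuster, CoverageType, PolicyNo, Premium, Region}; {AgentID, Premium}

Candidate keys of the original relation: {Adjuster, Premium}, {AgentID, PolicyNo}, {PolicyNo, Premium}.
Within {Adjuster, AgentID, CoverageType, PolicyNo, Premium, Region}: {Premium}⁺ ∩ {Adjuster, AgentID, CoverageType, PolicyNo, Premium, Region} = {AgentID, Premium}, not the whole set, so Premium → AgentID violates BCNF; decompose into {AgentID, Premium} and {Adjuster, CoverageType, PolicyNo, Premium, Region}.
{AgentID, Premium} has no BCNF violation.
{Adjuster, CoverageType, PolicyNo, Premium, Region} has no BCNF violation.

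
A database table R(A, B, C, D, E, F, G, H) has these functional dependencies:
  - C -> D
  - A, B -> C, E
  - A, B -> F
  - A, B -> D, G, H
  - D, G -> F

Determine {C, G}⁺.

{C, D, F, G}

Start with {C, G}.
C -> D applies; add {D} → now {C, D, G}.
D, G -> F applies; add {F} → now {C, D, F, G}.
No further FD applies.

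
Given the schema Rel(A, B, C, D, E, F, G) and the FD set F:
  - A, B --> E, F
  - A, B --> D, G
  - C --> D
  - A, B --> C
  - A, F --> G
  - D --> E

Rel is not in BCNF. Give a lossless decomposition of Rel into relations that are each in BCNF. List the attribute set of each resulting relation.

{A, B, C, F}; {A, F, G}; {C, D}; {D, E}

Candidate key of the original relation: {A, B}.
In {A, B, C, D, E, F, G}, {C} is not a superkey ({C}⁺ restricted to this set is {C, D, E}), so split on C --> D, E into {C, D, E} and {A, B, C, F, G}.
In {C, D, E}, {D} is not a superkey ({D}⁺ restricted to this set is {D, E}), so split on D --> E into {D, E} and {C, D}.
{D, E}: every determinant is a superkey — BCNF.
{C, D}: every determinant is a superkey — BCNF.
In {A, B, C, F, G}, {A, F} is not a superkey ({A, F}⁺ restricted to this set is {A, F, G}), so split on A, F --> G into {A, F, G} and {A, B, C, F}.
{A, F, G}: every determinant is a superkey — BCNF.
{A, B, C, F}: every determinant is a superkey — BCNF.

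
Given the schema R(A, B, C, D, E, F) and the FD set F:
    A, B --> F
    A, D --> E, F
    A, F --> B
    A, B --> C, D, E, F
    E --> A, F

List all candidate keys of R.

{E} is a candidate key since {E}⁺ = {A, B, C, D, E, F} covers every attribute.
{A, B} is a candidate key since {A, B}⁺ = {A, B, C, D, E, F} covers every attribute.
{A, D} is a candidate key since {A, D}⁺ = {A, B, C, D, E, F} covers every attribute.
{A, F} is a candidate key since {A, F}⁺ = {A, B, C, D, E, F} covers every attribute.
Any other superkey properly contains one of these, so there are no further candidate keys.

{A, B}, {A, D}, {A, F}, {E}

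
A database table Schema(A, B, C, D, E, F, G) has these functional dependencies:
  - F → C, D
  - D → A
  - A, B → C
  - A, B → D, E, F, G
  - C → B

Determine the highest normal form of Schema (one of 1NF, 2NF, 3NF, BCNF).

Candidate keys: {A, B}, {A, C}, {B, D}, {C, D}, {F}. Prime attributes: {A, B, C, D, F}.
For D → A we have {D}⁺ = {A, D}; {D} is not a superkey, so BCNF fails.
But every attribute on its right side ({A}) is prime, and the same holds for every other non-superkey FD, so 3NF still holds.

3NF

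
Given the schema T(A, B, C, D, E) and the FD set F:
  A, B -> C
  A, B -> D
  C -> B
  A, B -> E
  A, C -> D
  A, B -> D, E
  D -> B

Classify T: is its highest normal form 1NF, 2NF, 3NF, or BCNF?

3NF

Candidate keys: {A, B}, {A, C}, {A, D}. Prime attributes: {A, B, C, D}.
C -> B breaks BCNF: {C}⁺ = {B, C}, so {C} is not a superkey.
But every attribute on its right side ({B}) is prime, and the same holds for every other non-superkey FD, so 3NF still holds.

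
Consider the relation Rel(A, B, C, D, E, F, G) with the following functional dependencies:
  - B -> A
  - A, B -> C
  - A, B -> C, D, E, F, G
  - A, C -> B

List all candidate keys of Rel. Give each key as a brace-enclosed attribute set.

{A, C}, {B}

Closure of {B} is {A, B, C, D, E, F, G}, the whole schema; {B} is a candidate key.
Closure of {A, C} is {A, B, C, D, E, F, G}, the whole schema; {A, C} is a candidate key.
No proper subset of any of these is a key, and no other minimal superkey exists.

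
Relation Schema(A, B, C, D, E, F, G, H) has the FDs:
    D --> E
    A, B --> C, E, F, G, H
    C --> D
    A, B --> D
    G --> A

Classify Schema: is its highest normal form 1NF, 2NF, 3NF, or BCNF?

2NF

Candidate keys: {A, B}, {B, G}. Prime attributes: {A, B, G}.
D --> E breaks BCNF: {D}⁺ = {D, E}, so {D} is not a superkey.
Because {E} is non-prime and the left side of D --> E is not a superkey, the relation is not in 3NF.
No proper subset of a key has a non-prime attribute in its closure, so there is no partial dependency; 2NF holds.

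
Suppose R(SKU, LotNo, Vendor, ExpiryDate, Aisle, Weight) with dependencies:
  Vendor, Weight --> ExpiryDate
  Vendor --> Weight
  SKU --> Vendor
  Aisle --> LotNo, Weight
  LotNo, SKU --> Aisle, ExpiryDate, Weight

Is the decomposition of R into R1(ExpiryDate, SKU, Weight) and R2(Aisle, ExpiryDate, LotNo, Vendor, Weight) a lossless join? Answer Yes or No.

No

The shared attributes are {ExpiryDate, Weight} and {ExpiryDate, Weight}⁺ = {ExpiryDate, Weight}.
Neither R1 nor R2 is contained in that closure, so the decomposition is lossy.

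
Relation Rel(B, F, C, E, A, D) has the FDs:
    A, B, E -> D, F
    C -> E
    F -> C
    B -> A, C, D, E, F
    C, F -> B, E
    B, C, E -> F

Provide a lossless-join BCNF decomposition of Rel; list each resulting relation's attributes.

{A, B, C, D, F}; {C, E}

Candidate keys of the original relation: {B}, {F}.
In {A, B, C, D, E, F}, {C} is not a superkey ({C}⁺ restricted to this set is {C, E}), so split on C -> E into {C, E} and {A, B, C, D, F}.
{C, E} is in BCNF.
{A, B, C, D, F} is in BCNF.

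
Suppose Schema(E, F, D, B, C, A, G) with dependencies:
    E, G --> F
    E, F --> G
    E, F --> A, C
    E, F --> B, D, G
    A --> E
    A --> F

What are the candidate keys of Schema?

{A}, {E, F}, {E, G}

{A}⁺ = {A, B, C, D, E, F, G}, which is every attribute, so {A} is a candidate key.
{E, F}⁺ = {A, B, C, D, E, F, G}, which is every attribute, so {E, F} is a candidate key.
{E, G}⁺ = {A, B, C, D, E, F, G}, which is every attribute, so {E, G} is a candidate key.
Any other superkey properly contains one of these, so there are no further candidate keys.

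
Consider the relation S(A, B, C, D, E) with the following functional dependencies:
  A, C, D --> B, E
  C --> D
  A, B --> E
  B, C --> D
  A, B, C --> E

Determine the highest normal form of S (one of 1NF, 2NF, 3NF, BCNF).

Candidate key: {A, C}. Prime attributes: {A, C}.
C --> D breaks BCNF: {C}⁺ = {C, D}, so {C} is not a superkey.
Because {D} is non-prime and the left side of C --> D is not a superkey, the relation is not in 3NF.
{C} is a proper subset of the key {A, C}, and {C}⁺ contains the non-prime attribute {D} — a partial dependency, so 2NF is violated.

1NF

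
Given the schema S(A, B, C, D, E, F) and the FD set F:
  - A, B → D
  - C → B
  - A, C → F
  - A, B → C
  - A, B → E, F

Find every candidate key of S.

No FD produces {A}, so it must be in every candidate key.
{A, B}⁺ = {A, B, C, D, E, F} — all of the relation — so {A, B} is a candidate key.
{A, C}⁺ = {A, B, C, D, E, F} — all of the relation — so {A, C} is a candidate key.
These are minimal and exhaustive — every other superkey contains one of them.

{A, B}, {A, C}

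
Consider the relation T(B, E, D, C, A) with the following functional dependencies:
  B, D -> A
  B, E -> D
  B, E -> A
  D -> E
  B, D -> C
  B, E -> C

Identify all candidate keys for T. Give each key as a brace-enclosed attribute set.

No FD produces {B}, so it must be in every candidate key.
{B, D} is a candidate key since {B, D}⁺ = {A, B, C, D, E} covers every attribute.
{B, E} is a candidate key since {B, E}⁺ = {A, B, C, D, E} covers every attribute.
These are minimal and exhaustive — every other superkey contains one of them.

{B, D}, {B, E}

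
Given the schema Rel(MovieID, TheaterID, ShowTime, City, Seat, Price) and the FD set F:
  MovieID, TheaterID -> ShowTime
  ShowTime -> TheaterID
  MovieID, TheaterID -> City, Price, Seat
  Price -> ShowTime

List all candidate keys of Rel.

{MovieID, Price}, {MovieID, ShowTime}, {MovieID, TheaterID}

{MovieID} never appears on the right of any FD, so every key must include it.
{MovieID, Price}⁺ = {City, MovieID, Price, Seat, ShowTime, TheaterID}, which is every attribute, so {MovieID, Price} is a candidate key.
{MovieID, ShowTime}⁺ = {City, MovieID, Price, Seat, ShowTime, TheaterID}, which is every attribute, so {MovieID, ShowTime} is a candidate key.
{MovieID, TheaterID}⁺ = {City, MovieID, Price, Seat, ShowTime, TheaterID}, which is every attribute, so {MovieID, TheaterID} is a candidate key.
No proper subset of any of these is a key, and no other minimal superkey exists.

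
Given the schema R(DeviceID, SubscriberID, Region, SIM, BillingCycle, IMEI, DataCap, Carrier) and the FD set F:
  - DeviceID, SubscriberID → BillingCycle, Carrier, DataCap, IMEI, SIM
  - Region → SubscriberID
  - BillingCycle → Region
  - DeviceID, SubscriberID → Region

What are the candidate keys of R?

No FD produces {DeviceID}, so it must be in every candidate key.
{BillingCycle, DeviceID}⁺ = {BillingCycle, Carrier, DataCap, DeviceID, IMEI, Region, SIM, SubscriberID}, which is every attribute, so {BillingCycle, DeviceID} is a candidate key.
{DeviceID, Region}⁺ = {BillingCycle, Carrier, DataCap, DeviceID, IMEI, Region, SIM, SubscriberID}, which is every attribute, so {DeviceID, Region} is a candidate key.
{DeviceID, SubscriberID}⁺ = {BillingCycle, Carrier, DataCap, DeviceID, IMEI, Region, SIM, SubscriberID}, which is every attribute, so {DeviceID, SubscriberID} is a candidate key.
No proper subset of any of these is a key, and no other minimal superkey exists.

{BillingCycle, DeviceID}, {DeviceID, Region}, {DeviceID, SubscriberID}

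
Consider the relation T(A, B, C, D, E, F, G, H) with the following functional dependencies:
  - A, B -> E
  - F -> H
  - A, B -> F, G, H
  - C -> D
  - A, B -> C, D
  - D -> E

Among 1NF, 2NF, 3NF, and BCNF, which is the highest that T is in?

Candidate key: {A, B}. Prime attributes: {A, B}.
F -> H: {F}⁺ = {F, H}, which is not all of the attributes, so the left side is not a superkey — BCNF is violated.
F -> H determines the non-prime attribute {H} from a non-superkey — 3NF is violated.
No proper subset of a key has a non-prime attribute in its closure, so there is no partial dependency; 2NF holds.

2NF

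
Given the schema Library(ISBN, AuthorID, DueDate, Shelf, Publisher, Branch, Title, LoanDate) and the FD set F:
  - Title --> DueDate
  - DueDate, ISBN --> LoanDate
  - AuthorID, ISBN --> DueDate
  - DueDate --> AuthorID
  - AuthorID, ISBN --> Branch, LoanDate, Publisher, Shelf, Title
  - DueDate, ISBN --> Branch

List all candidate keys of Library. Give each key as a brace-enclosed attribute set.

No FD produces {ISBN}, so it must be in every candidate key.
{AuthorID, ISBN}⁺ = {AuthorID, Branch, DueDate, ISBN, LoanDate, Publisher, Shelf, Title} — all of the relation — so {AuthorID, ISBN} is a candidate key.
{DueDate, ISBN}⁺ = {AuthorID, Branch, DueDate, ISBN, LoanDate, Publisher, Shelf, Title} — all of the relation — so {DueDate, ISBN} is a candidate key.
{ISBN, Title}⁺ = {AuthorID, Branch, DueDate, ISBN, LoanDate, Publisher, Shelf, Title} — all of the relation — so {ISBN, Title} is a candidate key.
These are minimal and exhaustive — every other superkey contains one of them.

{AuthorID, ISBN}, {DueDate, ISBN}, {ISBN, Title}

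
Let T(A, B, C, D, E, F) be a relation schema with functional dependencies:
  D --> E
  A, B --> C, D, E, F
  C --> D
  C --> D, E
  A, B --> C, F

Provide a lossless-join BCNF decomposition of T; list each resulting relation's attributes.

Candidate key of the original relation: {A, B}.
In {A, B, C, D, E, F}, {D} is not a superkey ({D}⁺ restricted to this set is {D, E}), so split on D --> E into {D, E} and {A, B, C, D, F}.
{D, E}: every determinant is a superkey — BCNF.
In {A, B, C, D, F}, {C} is not a superkey ({C}⁺ restricted to this set is {C, D}), so split on C --> D into {C, D} and {A, B, C, F}.
{C, D}: every determinant is a superkey — BCNF.
{A, B, C, F}: every determinant is a superkey — BCNF.

{A, B, C, F}; {C, D}; {D, E}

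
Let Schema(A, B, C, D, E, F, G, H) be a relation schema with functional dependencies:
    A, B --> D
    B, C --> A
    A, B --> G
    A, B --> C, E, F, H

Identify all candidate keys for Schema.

No FD produces {B}, so it must be in every candidate key.
Closure of {A, B} is {A, B, C, D, E, F, G, H}, the whole schema; {A, B} is a candidate key.
Closure of {B, C} is {A, B, C, D, E, F, G, H}, the whole schema; {B, C} is a candidate key.
Any other superkey properly contains one of these, so there are no further candidate keys.

{A, B}, {B, C}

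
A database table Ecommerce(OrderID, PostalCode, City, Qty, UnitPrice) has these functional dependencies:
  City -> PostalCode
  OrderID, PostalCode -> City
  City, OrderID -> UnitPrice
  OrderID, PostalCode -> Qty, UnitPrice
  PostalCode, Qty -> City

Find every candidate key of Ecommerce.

Attributes never on any right-hand side: {OrderID} — every candidate key must contain it.
{City, OrderID} is a candidate key since {City, OrderID}⁺ = {City, OrderID, PostalCode, Qty, UnitPrice} covers every attribute.
{OrderID, PostalCode} is a candidate key since {OrderID, PostalCode}⁺ = {City, OrderID, PostalCode, Qty, UnitPrice} covers every attribute.
These are minimal and exhaustive — every other superkey contains one of them.

{City, OrderID}, {OrderID, PostalCode}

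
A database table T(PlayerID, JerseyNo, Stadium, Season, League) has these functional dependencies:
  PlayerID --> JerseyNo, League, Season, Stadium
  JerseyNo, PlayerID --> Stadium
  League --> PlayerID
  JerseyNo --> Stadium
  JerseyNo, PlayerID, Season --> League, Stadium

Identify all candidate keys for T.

Closure of {League} is {JerseyNo, League, PlayerID, Season, Stadium}, the whole schema; {League} is a candidate key.
Closure of {PlayerID} is {JerseyNo, League, PlayerID, Season, Stadium}, the whole schema; {PlayerID} is a candidate key.
No proper subset of any of these is a key, and no other minimal superkey exists.

{League}, {PlayerID}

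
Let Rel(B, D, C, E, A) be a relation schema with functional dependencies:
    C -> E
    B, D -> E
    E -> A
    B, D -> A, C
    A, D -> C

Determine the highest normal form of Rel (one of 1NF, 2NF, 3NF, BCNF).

2NF

Candidate key: {B, D}. Prime attributes: {B, D}.
For C -> E we have {C}⁺ = {A, C, E}; {C} is not a superkey, so BCNF fails.
C -> E has non-prime {E} on the right and a non-superkey on the left, so 3NF fails.
No non-prime attribute depends on a proper subset of any candidate key, so 2NF holds.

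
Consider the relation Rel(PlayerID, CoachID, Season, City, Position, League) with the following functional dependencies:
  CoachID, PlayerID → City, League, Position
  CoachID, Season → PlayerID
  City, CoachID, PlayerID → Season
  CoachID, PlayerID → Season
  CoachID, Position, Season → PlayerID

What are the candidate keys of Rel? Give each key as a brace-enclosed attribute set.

{CoachID, PlayerID}, {CoachID, Season}

Attributes never on any right-hand side: {CoachID} — every candidate key must contain it.
{CoachID, PlayerID}⁺ = {City, CoachID, League, PlayerID, Position, Season}, which is every attribute, so {CoachID, PlayerID} is a candidate key.
{CoachID, Season}⁺ = {City, CoachID, League, PlayerID, Position, Season}, which is every attribute, so {CoachID, Season} is a candidate key.
No proper subset of any of these is a key, and no other minimal superkey exists.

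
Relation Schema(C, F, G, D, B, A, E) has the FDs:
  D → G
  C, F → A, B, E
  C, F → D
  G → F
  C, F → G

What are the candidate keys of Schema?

{C, D}, {C, F}, {C, G}

{C} never appears on the right of any FD, so every key must include it.
{C, D} is a candidate key since {C, D}⁺ = {A, B, C, D, E, F, G} covers every attribute.
{C, F} is a candidate key since {C, F}⁺ = {A, B, C, D, E, F, G} covers every attribute.
{C, G} is a candidate key since {C, G}⁺ = {A, B, C, D, E, F, G} covers every attribute.
These are minimal and exhaustive — every other superkey contains one of them.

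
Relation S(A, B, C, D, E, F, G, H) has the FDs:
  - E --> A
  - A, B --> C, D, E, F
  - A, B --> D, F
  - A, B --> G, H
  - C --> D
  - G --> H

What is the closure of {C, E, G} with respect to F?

Start with {C, E, G}.
E --> A applies; add {A} → now {A, C, E, G}.
C --> D applies; add {D} → now {A, C, D, E, G}.
G --> H applies; add {H} → now {A, C, D, E, G, H}.
No further FD applies.

{A, C, D, E, G, H}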